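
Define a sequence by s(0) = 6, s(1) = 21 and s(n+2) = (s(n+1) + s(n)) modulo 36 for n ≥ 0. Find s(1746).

18

Computing terms: s(0) = 6; s(1) = 21; s(2) = 27; s(3) = 12; s(4) = 3; s(5) = 15; s(6) = 18; s(7) = 33; s(8) = 15; s(9) = 12; s(10) = 27; s(11) = 3; s(12) = 30; s(13) = 33; s(14) = 27; s(15) = 24; s(16) = 15; s(17) = 3; s(18) = 18; s(19) = 21; s(20) = 3; s(21) = 24; s(22) = 27; s(23) = 15; s(24) = 6; s(25) = 21.
The sequence repeats with period 24.
(1746 - 0) mod 24 = 18, so s(1746) = s(18) = 18.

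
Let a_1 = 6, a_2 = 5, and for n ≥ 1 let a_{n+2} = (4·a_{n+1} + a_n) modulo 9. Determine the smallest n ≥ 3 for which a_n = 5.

Computing terms: a_1 = 6, a_2 = 5, a_3 = 8, a_4 = 1, a_5 = 3, a_6 = 4, a_7 = 1, a_8 = 8, a_9 = 6, a_{10} = 5.
The sequence repeats with period 8.
The value 5 next appears (with n ≥ 3) at a_{10}.

10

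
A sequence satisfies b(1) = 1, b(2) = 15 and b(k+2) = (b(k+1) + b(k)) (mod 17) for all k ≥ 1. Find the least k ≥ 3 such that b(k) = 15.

38

We have b(1) = 1; b(2) = 15; b(3) = 16; b(4) = 14; b(5) = 13; b(6) = 10; b(7) = 6; b(8) = 16; b(9) = 5; b(10) = 4; b(11) = 9; b(12) = 13; b(13) = 5; b(14) = 1; b(15) = 6; b(16) = 7; b(17) = 13; b(18) = 3; b(19) = 16; b(20) = 2; b(21) = 1; b(22) = 3; b(23) = 4; b(24) = 7; b(25) = 11; b(26) = 1; b(27) = 12; b(28) = 13; b(29) = 8; b(30) = 4; b(31) = 12; b(32) = 16; b(33) = 11; b(34) = 10; b(35) = 4; b(36) = 14; b(37) = 1; b(38) = 15.
The sequence repeats with period 36.
The value 15 next appears (with k ≥ 3) at b(38).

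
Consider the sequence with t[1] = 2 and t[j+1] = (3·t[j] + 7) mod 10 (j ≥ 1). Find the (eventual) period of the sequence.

4

Listing terms: t[1] = 2, t[2] = 3, t[3] = 6, t[4] = 5, t[5] = 2.
Since t[5] = t[1] = 2, the sequence is periodic with period 4.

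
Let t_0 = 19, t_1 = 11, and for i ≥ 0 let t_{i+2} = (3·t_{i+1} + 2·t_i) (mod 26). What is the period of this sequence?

12

Computing terms: t_0 = 19,  t_1 = 11,  t_2 = 19,  t_3 = 1,  t_4 = 15,  t_5 = 21,  t_6 = 15,  t_7 = 9,  t_8 = 5,  t_9 = 7,  t_{10} = 5,  t_{11} = 3,  t_{12} = 19,  t_{13} = 11.
Since (t_{12}, t_{13}) = (t_0, t_1) = (19, 11) (two consecutive terms determine the rest), the sequence is periodic with period 12.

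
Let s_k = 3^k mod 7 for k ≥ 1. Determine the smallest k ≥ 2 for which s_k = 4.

4

We have s_1 = 3,  s_2 = 2,  s_3 = 6,  s_4 = 4,  s_5 = 5,  s_6 = 1,  s_7 = 3.
The sequence repeats with period 6.
The value 4 first appears (with k ≥ 2) at s_4.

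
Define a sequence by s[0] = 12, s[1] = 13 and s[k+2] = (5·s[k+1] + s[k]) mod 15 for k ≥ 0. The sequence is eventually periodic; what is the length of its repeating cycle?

8

Listing terms: s[0] = 12, s[1] = 13, s[2] = 2, s[3] = 8, s[4] = 12, s[5] = 8, s[6] = 7, s[7] = 13, s[8] = 12, s[9] = 13.
The sequence repeats with period 8.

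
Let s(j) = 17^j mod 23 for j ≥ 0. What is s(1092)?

We have s(0) = 1,  s(1) = 17,  s(2) = 13,  s(3) = 14,  s(4) = 8,  s(5) = 21,  s(6) = 12,  s(7) = 20,  s(8) = 18,  s(9) = 7,  s(10) = 4,  s(11) = 22,  s(12) = 6,  s(13) = 10,  s(14) = 9,  s(15) = 15,  s(16) = 2,  s(17) = 11,  s(18) = 3,  s(19) = 5,  s(20) = 16,  s(21) = 19,  s(22) = 1.
Since s(22) = s(0) = 1, the sequence is periodic with period 22.
So s(1092) = s(0 + ((1092-0) mod 22)) = s(14) = 9.

9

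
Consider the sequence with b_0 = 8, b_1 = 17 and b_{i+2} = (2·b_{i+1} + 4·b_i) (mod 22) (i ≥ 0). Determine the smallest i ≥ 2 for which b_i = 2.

3

Computing terms: b_0 = 8,  b_1 = 17,  b_2 = 0,  b_3 = 2,  b_4 = 4,  b_5 = 16,  b_6 = 4,  b_7 = 6,  b_8 = 6,  b_9 = 14,  b_{10} = 8,  b_{11} = 6,  b_{12} = 0,  b_{13} = 2.
Since (b_{12}, b_{13}) = (b_2, b_3) = (0, 2) (two consecutive terms determine the rest), the sequence is eventually periodic: after a pre-period of length 2 it cycles with period 10.
The value 2 first appears (with i ≥ 2) at b_3.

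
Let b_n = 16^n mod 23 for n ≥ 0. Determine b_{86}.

8

We have b_0 = 1; b_1 = 16; b_2 = 3; b_3 = 2; b_4 = 9; b_5 = 6; b_6 = 4; b_7 = 18; b_8 = 12; b_9 = 8; b_{10} = 13; b_{11} = 1.
Since b_{11} = b_0 = 1, the sequence is periodic with period 11.
So b_{86} = b_{0 + ((86-0) mod 11)} = b_9 = 8.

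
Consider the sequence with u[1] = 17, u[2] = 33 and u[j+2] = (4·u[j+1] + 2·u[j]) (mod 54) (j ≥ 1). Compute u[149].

Listing terms: u[1] = 17; u[2] = 33; u[3] = 4; u[4] = 28; u[5] = 12; u[6] = 50; u[7] = 8; u[8] = 24; u[9] = 4; u[10] = 10; u[11] = 48; u[12] = 50; u[13] = 26; u[14] = 42; u[15] = 4; u[16] = 46; u[17] = 30; u[18] = 50; u[19] = 44; u[20] = 6; u[21] = 4; u[22] = 28.
Since (u[21], u[22]) = (u[3], u[4]) = (4, 28) (two consecutive terms determine the rest), the sequence is eventually periodic: after a pre-period of length 2 it cycles with period 18.
For j ≥ 3, u[j] depends only on (j - 3) mod 18. (149 - 3) mod 18 = 2, so u[149] = u[5] = 12.

12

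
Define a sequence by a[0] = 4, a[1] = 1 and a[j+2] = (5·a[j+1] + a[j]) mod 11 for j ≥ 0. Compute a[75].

Computing terms: a[0] = 4, a[1] = 1, a[2] = 9, a[3] = 2, a[4] = 8, a[5] = 9, a[6] = 9, a[7] = 10, a[8] = 4, a[9] = 8, a[10] = 0, a[11] = 8, a[12] = 7, a[13] = 10, a[14] = 2, a[15] = 9, a[16] = 3, a[17] = 2, a[18] = 2, a[19] = 1, a[20] = 7, a[21] = 3, a[22] = 0, a[23] = 3, a[24] = 4, a[25] = 1.
The sequence repeats with period 24.
So a[75] = a[0 + ((75-0) mod 24)] = a[3] = 2.

2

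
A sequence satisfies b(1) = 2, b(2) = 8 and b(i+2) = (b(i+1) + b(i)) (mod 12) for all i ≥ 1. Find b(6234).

2

Computing terms: b(1) = 2; b(2) = 8; b(3) = 10; b(4) = 6; b(5) = 4; b(6) = 10; b(7) = 2; b(8) = 0; b(9) = 2; b(10) = 2; b(11) = 4; b(12) = 6; b(13) = 10; b(14) = 4; b(15) = 2; b(16) = 6; b(17) = 8; b(18) = 2; b(19) = 10; b(20) = 0; b(21) = 10; b(22) = 10; b(23) = 8; b(24) = 6; b(25) = 2; b(26) = 8.
Since (b(25), b(26)) = (b(1), b(2)) = (2, 8) (two consecutive terms determine the rest), the sequence is periodic with period 24.
So b(6234) = b(1 + ((6234-1) mod 24)) = b(18) = 2.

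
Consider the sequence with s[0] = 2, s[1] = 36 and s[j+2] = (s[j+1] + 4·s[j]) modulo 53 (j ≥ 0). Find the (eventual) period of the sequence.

We have s[0] = 2, s[1] = 36, s[2] = 44, s[3] = 29, s[4] = 46, s[5] = 3, s[6] = 28, s[7] = 40, s[8] = 46, s[9] = 47, s[10] = 19, s[11] = 48, s[12] = 18, s[13] = 51, s[14] = 17, s[15] = 9, s[16] = 24, s[17] = 7, s[18] = 50, s[19] = 25, s[20] = 13, s[21] = 7, s[22] = 6, s[23] = 34, s[24] = 5, s[25] = 35, s[26] = 2, s[27] = 36.
The sequence repeats with period 26.

26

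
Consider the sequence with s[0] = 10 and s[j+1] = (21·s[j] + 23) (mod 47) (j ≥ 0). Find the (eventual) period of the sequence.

Computing terms: s[0] = 10,  s[1] = 45,  s[2] = 28,  s[3] = 0,  s[4] = 23,  s[5] = 36,  s[6] = 27,  s[7] = 26,  s[8] = 5,  s[9] = 34,  s[10] = 32,  s[11] = 37,  s[12] = 1,  s[13] = 44,  s[14] = 7,  s[15] = 29,  s[16] = 21,  s[17] = 41,  s[18] = 38,  s[19] = 22,  s[20] = 15,  s[21] = 9,  s[22] = 24,  s[23] = 10.
Since s[23] = s[0] = 10, the sequence is periodic with period 23.

23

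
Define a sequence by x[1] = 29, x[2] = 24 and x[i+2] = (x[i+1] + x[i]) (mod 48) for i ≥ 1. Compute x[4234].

We have x[1] = 29,  x[2] = 24,  x[3] = 5,  x[4] = 29,  x[5] = 34,  x[6] = 15,  x[7] = 1,  x[8] = 16,  x[9] = 17,  x[10] = 33,  x[11] = 2,  x[12] = 35,  x[13] = 37,  x[14] = 24,  x[15] = 13,  x[16] = 37,  x[17] = 2,  x[18] = 39,  x[19] = 41,  x[20] = 32,  x[21] = 25,  x[22] = 9,  x[23] = 34,  x[24] = 43,  x[25] = 29,  x[26] = 24.
The sequence repeats with period 24.
So x[4234] = x[1 + ((4234-1) mod 24)] = x[10] = 33.

33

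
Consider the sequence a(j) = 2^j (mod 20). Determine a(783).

8

Listing terms: a(1) = 2; a(2) = 4; a(3) = 8; a(4) = 16; a(5) = 12; a(6) = 4.
Since a(6) = a(2) = 4, the sequence is eventually periodic: after a pre-period of length 1 it cycles with period 4.
For j ≥ 2, a(j) depends only on (j - 2) mod 4. (783 - 2) mod 4 = 1, so a(783) = a(3) = 8.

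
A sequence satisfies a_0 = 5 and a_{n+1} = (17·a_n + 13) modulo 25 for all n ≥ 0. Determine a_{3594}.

24

Listing terms: a_0 = 5,  a_1 = 23,  a_2 = 4,  a_3 = 6,  a_4 = 15,  a_5 = 18,  a_6 = 19,  a_7 = 11,  a_8 = 0,  a_9 = 13,  a_{10} = 9,  a_{11} = 16,  a_{12} = 10,  a_{13} = 8,  a_{14} = 24,  a_{15} = 21,  a_{16} = 20,  a_{17} = 3,  a_{18} = 14,  a_{19} = 1,  a_{20} = 5.
Since a_{20} = a_0 = 5, the sequence is periodic with period 20.
So a_{3594} = a_{0 + ((3594-0) mod 20)} = a_{14} = 24.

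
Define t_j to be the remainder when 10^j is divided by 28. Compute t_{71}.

Computing terms: t_1 = 10; t_2 = 16; t_3 = 20; t_4 = 4; t_5 = 12; t_6 = 8; t_7 = 24; t_8 = 16.
Since t_8 = t_2 = 16, the sequence is eventually periodic: after a pre-period of length 1 it cycles with period 6.
For j ≥ 2, t_j depends only on (j - 2) mod 6. (71 - 2) mod 6 = 3, so t_{71} = t_5 = 12.

12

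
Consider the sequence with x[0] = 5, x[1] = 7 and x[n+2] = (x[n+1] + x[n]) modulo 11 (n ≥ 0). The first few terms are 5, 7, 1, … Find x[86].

4

We have x[0] = 5, x[1] = 7, x[2] = 1, x[3] = 8, x[4] = 9, x[5] = 6, x[6] = 4, x[7] = 10, x[8] = 3, x[9] = 2, x[10] = 5, x[11] = 7.
The sequence repeats with period 10.
So x[86] = x[0 + ((86-0) mod 10)] = x[6] = 4.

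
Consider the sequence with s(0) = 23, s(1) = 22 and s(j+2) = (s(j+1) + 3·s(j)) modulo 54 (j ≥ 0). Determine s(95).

37

Computing terms: s(0) = 23, s(1) = 22, s(2) = 37, s(3) = 49, s(4) = 52, s(5) = 37, s(6) = 31, s(7) = 34, s(8) = 19, s(9) = 13, s(10) = 16, s(11) = 1, s(12) = 49, s(13) = 52.
Since (s(12), s(13)) = (s(3), s(4)) = (49, 52) (two consecutive terms determine the rest), the sequence is eventually periodic: after a pre-period of length 3 it cycles with period 9.
For j ≥ 3, s(j) depends only on (j - 3) mod 9. (95 - 3) mod 9 = 2, so s(95) = s(5) = 37.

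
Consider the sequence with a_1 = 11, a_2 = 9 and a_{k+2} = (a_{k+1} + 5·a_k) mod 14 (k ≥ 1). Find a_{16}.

Listing terms: a_1 = 11; a_2 = 9; a_3 = 8; a_4 = 11; a_5 = 9.
The sequence repeats with period 3.
(16 - 1) mod 3 = 0, so a_{16} = a_1 = 11.

11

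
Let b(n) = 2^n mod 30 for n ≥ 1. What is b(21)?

2

Computing terms: b(1) = 2, b(2) = 4, b(3) = 8, b(4) = 16, b(5) = 2.
Since b(5) = b(1) = 2, the sequence is periodic with period 4.
(21 - 1) mod 4 = 0, so b(21) = b(1) = 2.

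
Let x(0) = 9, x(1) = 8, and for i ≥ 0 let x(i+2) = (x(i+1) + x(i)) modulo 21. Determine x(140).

We have x(0) = 9; x(1) = 8; x(2) = 17; x(3) = 4; x(4) = 0; x(5) = 4; x(6) = 4; x(7) = 8; x(8) = 12; x(9) = 20; x(10) = 11; x(11) = 10; x(12) = 0; x(13) = 10; x(14) = 10; x(15) = 20; x(16) = 9; x(17) = 8.
The sequence repeats with period 16.
So x(140) = x(0 + ((140-0) mod 16)) = x(12) = 0.

0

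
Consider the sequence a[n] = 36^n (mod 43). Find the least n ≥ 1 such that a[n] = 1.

3

We have a[0] = 1,  a[1] = 36,  a[2] = 6,  a[3] = 1.
The sequence repeats with period 3.
The value 1 next appears (with n ≥ 1) at a[3].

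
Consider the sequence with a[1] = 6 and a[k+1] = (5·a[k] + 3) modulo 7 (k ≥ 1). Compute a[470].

5

Computing terms: a[1] = 6, a[2] = 5, a[3] = 0, a[4] = 3, a[5] = 4, a[6] = 2, a[7] = 6.
The sequence repeats with period 6.
(470 - 1) mod 6 = 1, so a[470] = a[2] = 5.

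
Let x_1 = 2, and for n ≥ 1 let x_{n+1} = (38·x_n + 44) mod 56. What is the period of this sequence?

Computing terms: x_1 = 2, x_2 = 8, x_3 = 12, x_4 = 52, x_5 = 4, x_6 = 28, x_7 = 44, x_8 = 36, x_9 = 12.
Since x_9 = x_3 = 12, the sequence is eventually periodic: after a pre-period of length 2 it cycles with period 6.

6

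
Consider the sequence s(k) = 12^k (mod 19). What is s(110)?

Listing terms: s(0) = 1; s(1) = 12; s(2) = 11; s(3) = 18; s(4) = 7; s(5) = 8; s(6) = 1.
The sequence repeats with period 6.
So s(110) = s(0 + ((110-0) mod 6)) = s(2) = 11.

11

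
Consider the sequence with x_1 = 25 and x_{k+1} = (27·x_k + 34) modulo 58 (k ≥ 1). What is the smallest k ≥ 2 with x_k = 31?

8

Computing terms: x_1 = 25,  x_2 = 13,  x_3 = 37,  x_4 = 47,  x_5 = 27,  x_6 = 9,  x_7 = 45,  x_8 = 31,  x_9 = 1,  x_{10} = 3,  x_{11} = 57,  x_{12} = 7,  x_{13} = 49,  x_{14} = 23,  x_{15} = 17,  x_{16} = 29,  x_{17} = 5,  x_{18} = 53,  x_{19} = 15,  x_{20} = 33,  x_{21} = 55,  x_{22} = 11,  x_{23} = 41,  x_{24} = 39,  x_{25} = 43,  x_{26} = 35,  x_{27} = 51,  x_{28} = 19,  x_{29} = 25.
The sequence repeats with period 28.
The value 31 first appears (with k ≥ 2) at x_8.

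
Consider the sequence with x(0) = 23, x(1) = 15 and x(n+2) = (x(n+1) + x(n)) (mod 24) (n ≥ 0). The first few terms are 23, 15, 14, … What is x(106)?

Listing terms: x(0) = 23; x(1) = 15; x(2) = 14; x(3) = 5; x(4) = 19; x(5) = 0; x(6) = 19; x(7) = 19; x(8) = 14; x(9) = 9; x(10) = 23; x(11) = 8; x(12) = 7; x(13) = 15; x(14) = 22; x(15) = 13; x(16) = 11; x(17) = 0; x(18) = 11; x(19) = 11; x(20) = 22; x(21) = 9; x(22) = 7; x(23) = 16; x(24) = 23; x(25) = 15.
Since (x(24), x(25)) = (x(0), x(1)) = (23, 15) (two consecutive terms determine the rest), the sequence is periodic with period 24.
So x(106) = x(0 + ((106-0) mod 24)) = x(10) = 23.

23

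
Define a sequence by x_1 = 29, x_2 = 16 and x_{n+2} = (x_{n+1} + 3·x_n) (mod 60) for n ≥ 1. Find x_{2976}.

49

Computing terms: x_1 = 29,  x_2 = 16,  x_3 = 43,  x_4 = 31,  x_5 = 40,  x_6 = 13,  x_7 = 13,  x_8 = 52,  x_9 = 31,  x_{10} = 7,  x_{11} = 40,  x_{12} = 1,  x_{13} = 1,  x_{14} = 4,  x_{15} = 7,  x_{16} = 19,  x_{17} = 40,  x_{18} = 37,  x_{19} = 37,  x_{20} = 28,  x_{21} = 19,  x_{22} = 43,  x_{23} = 40,  x_{24} = 49,  x_{25} = 49,  x_{26} = 16,  x_{27} = 43.
Since (x_{26}, x_{27}) = (x_2, x_3) = (16, 43) (two consecutive terms determine the rest), the sequence is eventually periodic: after a pre-period of length 1 it cycles with period 24.
For n ≥ 2, x_n depends only on (n - 2) mod 24. (2976 - 2) mod 24 = 22, so x_{2976} = x_{24} = 49.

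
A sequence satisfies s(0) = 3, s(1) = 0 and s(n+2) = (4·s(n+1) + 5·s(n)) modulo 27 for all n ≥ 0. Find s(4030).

Computing terms: s(0) = 3, s(1) = 0, s(2) = 15, s(3) = 6, s(4) = 18, s(5) = 21, s(6) = 12, s(7) = 18, s(8) = 24, s(9) = 24, s(10) = 0, s(11) = 12, s(12) = 21, s(13) = 9, s(14) = 6, s(15) = 15, s(16) = 9, s(17) = 3, s(18) = 3, s(19) = 0.
Since (s(18), s(19)) = (s(0), s(1)) = (3, 0) (two consecutive terms determine the rest), the sequence is periodic with period 18.
(4030 - 0) mod 18 = 16, so s(4030) = s(16) = 9.

9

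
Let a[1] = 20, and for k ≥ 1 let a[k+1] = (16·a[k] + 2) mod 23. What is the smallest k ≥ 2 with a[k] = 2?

3

Computing terms: a[1] = 20; a[2] = 0; a[3] = 2; a[4] = 11; a[5] = 17; a[6] = 21; a[7] = 16; a[8] = 5; a[9] = 13; a[10] = 3; a[11] = 4; a[12] = 20.
Since a[12] = a[1] = 20, the sequence is periodic with period 11.
The value 2 first appears (with k ≥ 2) at a[3].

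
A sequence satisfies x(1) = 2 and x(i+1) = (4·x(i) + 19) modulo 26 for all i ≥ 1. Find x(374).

Listing terms: x(1) = 2,  x(2) = 1,  x(3) = 23,  x(4) = 7,  x(5) = 21,  x(6) = 25,  x(7) = 15,  x(8) = 1.
Since x(8) = x(2) = 1, the sequence is eventually periodic: after a pre-period of length 1 it cycles with period 6.
For i ≥ 2, x(i) depends only on (i - 2) mod 6. (374 - 2) mod 6 = 0, so x(374) = x(2) = 1.

1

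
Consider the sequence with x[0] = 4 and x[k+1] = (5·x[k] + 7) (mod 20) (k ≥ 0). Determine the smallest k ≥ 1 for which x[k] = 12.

x[0] = 4; x[1] = 7; x[2] = 2; x[3] = 17; x[4] = 12; x[5] = 7.
Since x[5] = x[1] = 7, the sequence is eventually periodic: after a pre-period of length 1 it cycles with period 4.
The value 12 first appears (with k ≥ 1) at x[4].

4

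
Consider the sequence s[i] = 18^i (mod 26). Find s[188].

Listing terms: s[1] = 18; s[2] = 12; s[3] = 8; s[4] = 14; s[5] = 18.
Since s[5] = s[1] = 18, the sequence is periodic with period 4.
(188 - 1) mod 4 = 3, so s[188] = s[4] = 14.

14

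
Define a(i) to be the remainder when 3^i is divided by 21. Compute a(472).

Listing terms: a(0) = 1; a(1) = 3; a(2) = 9; a(3) = 6; a(4) = 18; a(5) = 12; a(6) = 15; a(7) = 3.
Since a(7) = a(1) = 3, the sequence is eventually periodic: after a pre-period of length 1 it cycles with period 6.
For i ≥ 1, a(i) depends only on (i - 1) mod 6. (472 - 1) mod 6 = 3, so a(472) = a(4) = 18.

18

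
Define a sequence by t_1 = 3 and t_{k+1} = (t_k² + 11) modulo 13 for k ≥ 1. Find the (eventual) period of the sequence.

3

Computing terms: t_1 = 3; t_2 = 7; t_3 = 8; t_4 = 10; t_5 = 7.
Since t_5 = t_2 = 7, the sequence is eventually periodic: after a pre-period of length 1 it cycles with period 3.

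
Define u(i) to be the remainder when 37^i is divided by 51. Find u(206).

We have u(1) = 37,  u(2) = 43,  u(3) = 10,  u(4) = 13,  u(5) = 22,  u(6) = 49,  u(7) = 28,  u(8) = 16,  u(9) = 31,  u(10) = 25,  u(11) = 7,  u(12) = 4,  u(13) = 46,  u(14) = 19,  u(15) = 40,  u(16) = 1,  u(17) = 37.
Since u(17) = u(1) = 37, the sequence is periodic with period 16.
(206 - 1) mod 16 = 13, so u(206) = u(14) = 19.

19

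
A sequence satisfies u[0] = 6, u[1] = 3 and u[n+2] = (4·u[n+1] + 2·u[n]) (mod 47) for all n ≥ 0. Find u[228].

Listing terms: u[0] = 6,  u[1] = 3,  u[2] = 24,  u[3] = 8,  u[4] = 33,  u[5] = 7,  u[6] = 0,  u[7] = 14,  u[8] = 9,  u[9] = 17,  u[10] = 39,  u[11] = 2,  u[12] = 39,  u[13] = 19,  u[14] = 13,  u[15] = 43,  u[16] = 10,  u[17] = 32,  u[18] = 7,  u[19] = 45,  u[20] = 6,  u[21] = 20,  u[22] = 45,  u[23] = 32,  u[24] = 30,  u[25] = 43,  u[26] = 44,  u[27] = 27,  u[28] = 8,  u[29] = 39,  u[30] = 31,  u[31] = 14,  u[32] = 24,  u[33] = 30,  u[34] = 27,  u[35] = 27,  u[36] = 21,  u[37] = 44,  u[38] = 30,  u[39] = 20,  u[40] = 46,  u[41] = 36,  u[42] = 1,  u[43] = 29,  u[44] = 24,  u[45] = 13,  u[46] = 6,  u[47] = 3.
The sequence repeats with period 46.
So u[228] = u[0 + ((228-0) mod 46)] = u[44] = 24.

24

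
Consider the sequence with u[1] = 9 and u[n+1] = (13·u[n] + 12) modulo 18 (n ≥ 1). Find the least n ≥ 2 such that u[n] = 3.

u[1] = 9, u[2] = 3, u[3] = 15, u[4] = 9.
Since u[4] = u[1] = 9, the sequence is periodic with period 3.
The value 3 first appears (with n ≥ 2) at u[2].

2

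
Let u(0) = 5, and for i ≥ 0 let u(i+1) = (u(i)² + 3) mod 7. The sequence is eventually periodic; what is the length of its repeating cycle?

3

Listing terms: u(0) = 5,  u(1) = 0,  u(2) = 3,  u(3) = 5.
The sequence repeats with period 3.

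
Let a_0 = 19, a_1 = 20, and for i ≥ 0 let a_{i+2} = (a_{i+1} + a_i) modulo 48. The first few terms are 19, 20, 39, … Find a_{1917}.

Listing terms: a_0 = 19; a_1 = 20; a_2 = 39; a_3 = 11; a_4 = 2; a_5 = 13; a_6 = 15; a_7 = 28; a_8 = 43; a_9 = 23; a_{10} = 18; a_{11} = 41; a_{12} = 11; a_{13} = 4; a_{14} = 15; a_{15} = 19; a_{16} = 34; a_{17} = 5; a_{18} = 39; a_{19} = 44; a_{20} = 35; a_{21} = 31; a_{22} = 18; a_{23} = 1; a_{24} = 19; a_{25} = 20.
Since (a_{24}, a_{25}) = (a_0, a_1) = (19, 20) (two consecutive terms determine the rest), the sequence is periodic with period 24.
(1917 - 0) mod 24 = 21, so a_{1917} = a_{21} = 31.

31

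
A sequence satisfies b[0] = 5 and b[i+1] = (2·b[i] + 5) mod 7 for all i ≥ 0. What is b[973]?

1

Computing terms: b[0] = 5, b[1] = 1, b[2] = 0, b[3] = 5.
The sequence repeats with period 3.
(973 - 0) mod 3 = 1, so b[973] = b[1] = 1.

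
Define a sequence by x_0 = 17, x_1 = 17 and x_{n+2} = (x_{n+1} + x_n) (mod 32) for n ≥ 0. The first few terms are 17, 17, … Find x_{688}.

13

Listing terms: x_0 = 17,  x_1 = 17,  x_2 = 2,  x_3 = 19,  x_4 = 21,  x_5 = 8,  x_6 = 29,  x_7 = 5,  x_8 = 2,  x_9 = 7,  x_{10} = 9,  x_{11} = 16,  x_{12} = 25,  x_{13} = 9,  x_{14} = 2,  x_{15} = 11,  x_{16} = 13,  x_{17} = 24,  x_{18} = 5,  x_{19} = 29,  x_{20} = 2,  x_{21} = 31,  x_{22} = 1,  x_{23} = 0,  x_{24} = 1,  x_{25} = 1,  x_{26} = 2,  x_{27} = 3,  x_{28} = 5,  x_{29} = 8,  x_{30} = 13,  x_{31} = 21,  x_{32} = 2,  x_{33} = 23,  x_{34} = 25,  x_{35} = 16,  x_{36} = 9,  x_{37} = 25,  x_{38} = 2,  x_{39} = 27,  x_{40} = 29,  x_{41} = 24,  x_{42} = 21,  x_{43} = 13,  x_{44} = 2,  x_{45} = 15,  x_{46} = 17,  x_{47} = 0,  x_{48} = 17,  x_{49} = 17.
The sequence repeats with period 48.
So x_{688} = x_{0 + ((688-0) mod 48)} = x_{16} = 13.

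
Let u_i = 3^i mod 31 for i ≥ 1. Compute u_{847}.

17

Listing terms: u_1 = 3,  u_2 = 9,  u_3 = 27,  u_4 = 19,  u_5 = 26,  u_6 = 16,  u_7 = 17,  u_8 = 20,  u_9 = 29,  u_{10} = 25,  u_{11} = 13,  u_{12} = 8,  u_{13} = 24,  u_{14} = 10,  u_{15} = 30,  u_{16} = 28,  u_{17} = 22,  u_{18} = 4,  u_{19} = 12,  u_{20} = 5,  u_{21} = 15,  u_{22} = 14,  u_{23} = 11,  u_{24} = 2,  u_{25} = 6,  u_{26} = 18,  u_{27} = 23,  u_{28} = 7,  u_{29} = 21,  u_{30} = 1,  u_{31} = 3.
The sequence repeats with period 30.
So u_{847} = u_{1 + ((847-1) mod 30)} = u_7 = 17.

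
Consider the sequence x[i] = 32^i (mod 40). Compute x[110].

Computing terms: x[0] = 1,  x[1] = 32,  x[2] = 24,  x[3] = 8,  x[4] = 16,  x[5] = 32.
Since x[5] = x[1] = 32, the sequence is eventually periodic: after a pre-period of length 1 it cycles with period 4.
For i ≥ 1, x[i] depends only on (i - 1) mod 4. (110 - 1) mod 4 = 1, so x[110] = x[2] = 24.

24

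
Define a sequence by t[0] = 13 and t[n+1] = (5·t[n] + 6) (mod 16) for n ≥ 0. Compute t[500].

t[0] = 13; t[1] = 7; t[2] = 9; t[3] = 3; t[4] = 5; t[5] = 15; t[6] = 1; t[7] = 11; t[8] = 13.
Since t[8] = t[0] = 13, the sequence is periodic with period 8.
So t[500] = t[0 + ((500-0) mod 8)] = t[4] = 5.

5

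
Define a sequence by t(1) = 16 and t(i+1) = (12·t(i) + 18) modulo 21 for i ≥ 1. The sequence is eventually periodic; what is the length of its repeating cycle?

6

t(1) = 16, t(2) = 0, t(3) = 18, t(4) = 3, t(5) = 12, t(6) = 15, t(7) = 9, t(8) = 0.
Since t(8) = t(2) = 0, the sequence is eventually periodic: after a pre-period of length 1 it cycles with period 6.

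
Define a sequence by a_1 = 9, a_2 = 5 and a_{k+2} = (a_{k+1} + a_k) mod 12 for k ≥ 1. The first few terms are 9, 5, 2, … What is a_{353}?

a_1 = 9,  a_2 = 5,  a_3 = 2,  a_4 = 7,  a_5 = 9,  a_6 = 4,  a_7 = 1,  a_8 = 5,  a_9 = 6,  a_{10} = 11,  a_{11} = 5,  a_{12} = 4,  a_{13} = 9,  a_{14} = 1,  a_{15} = 10,  a_{16} = 11,  a_{17} = 9,  a_{18} = 8,  a_{19} = 5,  a_{20} = 1,  a_{21} = 6,  a_{22} = 7,  a_{23} = 1,  a_{24} = 8,  a_{25} = 9,  a_{26} = 5.
The sequence repeats with period 24.
(353 - 1) mod 24 = 16, so a_{353} = a_{17} = 9.

9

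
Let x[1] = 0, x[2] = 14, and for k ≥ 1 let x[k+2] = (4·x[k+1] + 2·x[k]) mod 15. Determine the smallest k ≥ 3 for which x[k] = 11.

Computing terms: x[1] = 0; x[2] = 14; x[3] = 11; x[4] = 12; x[5] = 10; x[6] = 4; x[7] = 6; x[8] = 2; x[9] = 5; x[10] = 9; x[11] = 1; x[12] = 7; x[13] = 0; x[14] = 14.
The sequence repeats with period 12.
The value 11 first appears (with k ≥ 3) at x[3].

3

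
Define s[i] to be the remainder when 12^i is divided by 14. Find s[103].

Computing terms: s[0] = 1, s[1] = 12, s[2] = 4, s[3] = 6, s[4] = 2, s[5] = 10, s[6] = 8, s[7] = 12.
Since s[7] = s[1] = 12, the sequence is eventually periodic: after a pre-period of length 1 it cycles with period 6.
For i ≥ 1, s[i] depends only on (i - 1) mod 6. (103 - 1) mod 6 = 0, so s[103] = s[1] = 12.

12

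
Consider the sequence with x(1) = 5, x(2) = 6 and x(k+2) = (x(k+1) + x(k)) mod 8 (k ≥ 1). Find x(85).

x(1) = 5; x(2) = 6; x(3) = 3; x(4) = 1; x(5) = 4; x(6) = 5; x(7) = 1; x(8) = 6; x(9) = 7; x(10) = 5; x(11) = 4; x(12) = 1; x(13) = 5; x(14) = 6.
Since (x(13), x(14)) = (x(1), x(2)) = (5, 6) (two consecutive terms determine the rest), the sequence is periodic with period 12.
So x(85) = x(1 + ((85-1) mod 12)) = x(1) = 5.

5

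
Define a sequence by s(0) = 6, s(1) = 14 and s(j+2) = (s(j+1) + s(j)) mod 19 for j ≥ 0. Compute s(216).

6

We have s(0) = 6; s(1) = 14; s(2) = 1; s(3) = 15; s(4) = 16; s(5) = 12; s(6) = 9; s(7) = 2; s(8) = 11; s(9) = 13; s(10) = 5; s(11) = 18; s(12) = 4; s(13) = 3; s(14) = 7; s(15) = 10; s(16) = 17; s(17) = 8; s(18) = 6; s(19) = 14.
The sequence repeats with period 18.
So s(216) = s(0 + ((216-0) mod 18)) = s(0) = 6.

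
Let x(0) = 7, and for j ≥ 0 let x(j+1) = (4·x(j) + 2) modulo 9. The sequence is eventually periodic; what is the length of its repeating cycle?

9

x(0) = 7, x(1) = 3, x(2) = 5, x(3) = 4, x(4) = 0, x(5) = 2, x(6) = 1, x(7) = 6, x(8) = 8, x(9) = 7.
The sequence repeats with period 9.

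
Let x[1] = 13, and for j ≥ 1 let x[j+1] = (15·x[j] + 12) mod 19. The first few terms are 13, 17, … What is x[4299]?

We have x[1] = 13; x[2] = 17; x[3] = 1; x[4] = 8; x[5] = 18; x[6] = 16; x[7] = 5; x[8] = 11; x[9] = 6; x[10] = 7; x[11] = 3; x[12] = 0; x[13] = 12; x[14] = 2; x[15] = 4; x[16] = 15; x[17] = 9; x[18] = 14; x[19] = 13.
Since x[19] = x[1] = 13, the sequence is periodic with period 18.
(4299 - 1) mod 18 = 14, so x[4299] = x[15] = 4.

4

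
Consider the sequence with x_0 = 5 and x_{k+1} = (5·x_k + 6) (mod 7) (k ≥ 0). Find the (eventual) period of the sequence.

6

Computing terms: x_0 = 5, x_1 = 3, x_2 = 0, x_3 = 6, x_4 = 1, x_5 = 4, x_6 = 5.
Since x_6 = x_0 = 5, the sequence is periodic with period 6.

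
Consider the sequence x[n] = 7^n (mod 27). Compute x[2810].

22

x[1] = 7, x[2] = 22, x[3] = 19, x[4] = 25, x[5] = 13, x[6] = 10, x[7] = 16, x[8] = 4, x[9] = 1, x[10] = 7.
Since x[10] = x[1] = 7, the sequence is periodic with period 9.
(2810 - 1) mod 9 = 1, so x[2810] = x[2] = 22.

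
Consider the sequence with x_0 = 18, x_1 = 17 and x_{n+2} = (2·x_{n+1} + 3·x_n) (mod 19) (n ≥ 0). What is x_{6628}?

15

Computing terms: x_0 = 18, x_1 = 17, x_2 = 12, x_3 = 18, x_4 = 15, x_5 = 8, x_6 = 4, x_7 = 13, x_8 = 0, x_9 = 1, x_{10} = 2, x_{11} = 7, x_{12} = 1, x_{13} = 4, x_{14} = 11, x_{15} = 15, x_{16} = 6, x_{17} = 0, x_{18} = 18, x_{19} = 17.
Since (x_{18}, x_{19}) = (x_0, x_1) = (18, 17) (two consecutive terms determine the rest), the sequence is periodic with period 18.
(6628 - 0) mod 18 = 4, so x_{6628} = x_4 = 15.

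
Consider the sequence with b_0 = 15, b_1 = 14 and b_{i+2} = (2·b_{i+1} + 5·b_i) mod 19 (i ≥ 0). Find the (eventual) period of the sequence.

9

b_0 = 15, b_1 = 14, b_2 = 8, b_3 = 10, b_4 = 3, b_5 = 18, b_6 = 13, b_7 = 2, b_8 = 12, b_9 = 15, b_{10} = 14.
The sequence repeats with period 9.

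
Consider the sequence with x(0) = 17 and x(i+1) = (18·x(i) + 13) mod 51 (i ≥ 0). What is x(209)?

Listing terms: x(0) = 17; x(1) = 13; x(2) = 43; x(3) = 22; x(4) = 1; x(5) = 31; x(6) = 10; x(7) = 40; x(8) = 19; x(9) = 49; x(10) = 28; x(11) = 7; x(12) = 37; x(13) = 16; x(14) = 46; x(15) = 25; x(16) = 4; x(17) = 34; x(18) = 13.
Since x(18) = x(1) = 13, the sequence is eventually periodic: after a pre-period of length 1 it cycles with period 17.
For i ≥ 1, x(i) depends only on (i - 1) mod 17. (209 - 1) mod 17 = 4, so x(209) = x(5) = 31.

31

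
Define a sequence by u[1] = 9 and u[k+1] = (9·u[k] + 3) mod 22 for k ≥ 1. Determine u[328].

u[1] = 9,  u[2] = 18,  u[3] = 11,  u[4] = 14,  u[5] = 19,  u[6] = 20,  u[7] = 7,  u[8] = 0,  u[9] = 3,  u[10] = 8,  u[11] = 9.
Since u[11] = u[1] = 9, the sequence is periodic with period 10.
(328 - 1) mod 10 = 7, so u[328] = u[8] = 0.

0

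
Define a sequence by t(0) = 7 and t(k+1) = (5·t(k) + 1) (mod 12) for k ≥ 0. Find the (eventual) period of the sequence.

4

We have t(0) = 7,  t(1) = 0,  t(2) = 1,  t(3) = 6,  t(4) = 7.
Since t(4) = t(0) = 7, the sequence is periodic with period 4.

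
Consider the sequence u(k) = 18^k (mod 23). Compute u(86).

Listing terms: u(0) = 1, u(1) = 18, u(2) = 2, u(3) = 13, u(4) = 4, u(5) = 3, u(6) = 8, u(7) = 6, u(8) = 16, u(9) = 12, u(10) = 9, u(11) = 1.
The sequence repeats with period 11.
(86 - 0) mod 11 = 9, so u(86) = u(9) = 12.

12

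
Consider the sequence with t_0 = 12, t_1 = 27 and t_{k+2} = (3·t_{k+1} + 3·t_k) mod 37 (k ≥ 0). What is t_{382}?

t_0 = 12,  t_1 = 27,  t_2 = 6,  t_3 = 25,  t_4 = 19,  t_5 = 21,  t_6 = 9,  t_7 = 16,  t_8 = 1,  t_9 = 14,  t_{10} = 8,  t_{11} = 29,  t_{12} = 0,  t_{13} = 13,  t_{14} = 2,  t_{15} = 8,  t_{16} = 30,  t_{17} = 3,  t_{18} = 25,  t_{19} = 10,  t_{20} = 31,  t_{21} = 12,  t_{22} = 18,  t_{23} = 16,  t_{24} = 28,  t_{25} = 21,  t_{26} = 36,  t_{27} = 23,  t_{28} = 29,  t_{29} = 8,  t_{30} = 0,  t_{31} = 24,  t_{32} = 35,  t_{33} = 29,  t_{34} = 7,  t_{35} = 34,  t_{36} = 12,  t_{37} = 27.
The sequence repeats with period 36.
So t_{382} = t_{0 + ((382-0) mod 36)} = t_{22} = 18.

18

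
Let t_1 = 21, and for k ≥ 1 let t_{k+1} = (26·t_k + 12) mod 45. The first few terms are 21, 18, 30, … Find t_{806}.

Listing terms: t_1 = 21,  t_2 = 18,  t_3 = 30,  t_4 = 27,  t_5 = 39,  t_6 = 36,  t_7 = 3,  t_8 = 0,  t_9 = 12,  t_{10} = 9,  t_{11} = 21.
The sequence repeats with period 10.
(806 - 1) mod 10 = 5, so t_{806} = t_6 = 36.

36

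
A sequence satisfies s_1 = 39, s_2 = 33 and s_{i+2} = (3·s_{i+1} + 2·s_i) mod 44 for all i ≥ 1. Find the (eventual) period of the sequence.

30

We have s_1 = 39; s_2 = 33; s_3 = 1; s_4 = 25; s_5 = 33; s_6 = 17; s_7 = 29; s_8 = 33; s_9 = 25; s_{10} = 9; s_{11} = 33; s_{12} = 29; s_{13} = 21; s_{14} = 33; s_{15} = 9; s_{16} = 5; s_{17} = 33; s_{18} = 21; s_{19} = 41; s_{20} = 33; s_{21} = 5; s_{22} = 37; s_{23} = 33; s_{24} = 41; s_{25} = 13; s_{26} = 33; s_{27} = 37; s_{28} = 1; s_{29} = 33; s_{30} = 13; s_{31} = 17; s_{32} = 33; s_{33} = 1.
Since (s_{32}, s_{33}) = (s_2, s_3) = (33, 1) (two consecutive terms determine the rest), the sequence is eventually periodic: after a pre-period of length 1 it cycles with period 30.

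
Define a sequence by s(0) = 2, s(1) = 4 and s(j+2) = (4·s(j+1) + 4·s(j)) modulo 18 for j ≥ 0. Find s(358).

Computing terms: s(0) = 2; s(1) = 4; s(2) = 6; s(3) = 4; s(4) = 4; s(5) = 14; s(6) = 0; s(7) = 2; s(8) = 8; s(9) = 4; s(10) = 12; s(11) = 10; s(12) = 16; s(13) = 14; s(14) = 12; s(15) = 14; s(16) = 14; s(17) = 4; s(18) = 0; s(19) = 16; s(20) = 10; s(21) = 14; s(22) = 6; s(23) = 8; s(24) = 2; s(25) = 4.
The sequence repeats with period 24.
So s(358) = s(0 + ((358-0) mod 24)) = s(22) = 6.

6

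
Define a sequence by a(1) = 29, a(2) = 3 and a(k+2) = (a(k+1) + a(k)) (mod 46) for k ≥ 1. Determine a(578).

3

We have a(1) = 29; a(2) = 3; a(3) = 32; a(4) = 35; a(5) = 21; a(6) = 10; a(7) = 31; a(8) = 41; a(9) = 26; a(10) = 21; a(11) = 1; a(12) = 22; a(13) = 23; a(14) = 45; a(15) = 22; a(16) = 21; a(17) = 43; a(18) = 18; a(19) = 15; a(20) = 33; a(21) = 2; a(22) = 35; a(23) = 37; a(24) = 26; a(25) = 17; a(26) = 43; a(27) = 14; a(28) = 11; a(29) = 25; a(30) = 36; a(31) = 15; a(32) = 5; a(33) = 20; a(34) = 25; a(35) = 45; a(36) = 24; a(37) = 23; a(38) = 1; a(39) = 24; a(40) = 25; a(41) = 3; a(42) = 28; a(43) = 31; a(44) = 13; a(45) = 44; a(46) = 11; a(47) = 9; a(48) = 20; a(49) = 29; a(50) = 3.
The sequence repeats with period 48.
(578 - 1) mod 48 = 1, so a(578) = a(2) = 3.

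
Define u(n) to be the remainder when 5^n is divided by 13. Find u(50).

12

We have u(1) = 5,  u(2) = 12,  u(3) = 8,  u(4) = 1,  u(5) = 5.
The sequence repeats with period 4.
So u(50) = u(1 + ((50-1) mod 4)) = u(2) = 12.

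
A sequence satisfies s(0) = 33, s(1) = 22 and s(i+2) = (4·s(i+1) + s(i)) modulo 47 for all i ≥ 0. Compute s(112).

14

Listing terms: s(0) = 33; s(1) = 22; s(2) = 27; s(3) = 36; s(4) = 30; s(5) = 15; s(6) = 43; s(7) = 46; s(8) = 39; s(9) = 14; s(10) = 1; s(11) = 18; s(12) = 26; s(13) = 28; s(14) = 44; s(15) = 16; s(16) = 14; s(17) = 25; s(18) = 20; s(19) = 11; s(20) = 17; s(21) = 32; s(22) = 4; s(23) = 1; s(24) = 8; s(25) = 33; s(26) = 46; s(27) = 29; s(28) = 21; s(29) = 19; s(30) = 3; s(31) = 31; s(32) = 33; s(33) = 22.
Since (s(32), s(33)) = (s(0), s(1)) = (33, 22) (two consecutive terms determine the rest), the sequence is periodic with period 32.
(112 - 0) mod 32 = 16, so s(112) = s(16) = 14.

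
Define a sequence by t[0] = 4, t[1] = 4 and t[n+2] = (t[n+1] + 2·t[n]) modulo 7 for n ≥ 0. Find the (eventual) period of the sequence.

6

Computing terms: t[0] = 4; t[1] = 4; t[2] = 5; t[3] = 6; t[4] = 2; t[5] = 0; t[6] = 4; t[7] = 4.
The sequence repeats with period 6.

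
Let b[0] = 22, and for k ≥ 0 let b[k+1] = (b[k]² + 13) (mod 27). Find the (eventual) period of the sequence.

9

Listing terms: b[0] = 22,  b[1] = 11,  b[2] = 26,  b[3] = 14,  b[4] = 20,  b[5] = 8,  b[6] = 23,  b[7] = 2,  b[8] = 17,  b[9] = 5,  b[10] = 11.
Since b[10] = b[1] = 11, the sequence is eventually periodic: after a pre-period of length 1 it cycles with period 9.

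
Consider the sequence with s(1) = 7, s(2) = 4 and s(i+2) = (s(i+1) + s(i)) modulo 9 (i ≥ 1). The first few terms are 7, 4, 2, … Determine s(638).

We have s(1) = 7; s(2) = 4; s(3) = 2; s(4) = 6; s(5) = 8; s(6) = 5; s(7) = 4; s(8) = 0; s(9) = 4; s(10) = 4; s(11) = 8; s(12) = 3; s(13) = 2; s(14) = 5; s(15) = 7; s(16) = 3; s(17) = 1; s(18) = 4; s(19) = 5; s(20) = 0; s(21) = 5; s(22) = 5; s(23) = 1; s(24) = 6; s(25) = 7; s(26) = 4.
Since (s(25), s(26)) = (s(1), s(2)) = (7, 4) (two consecutive terms determine the rest), the sequence is periodic with period 24.
So s(638) = s(1 + ((638-1) mod 24)) = s(14) = 5.

5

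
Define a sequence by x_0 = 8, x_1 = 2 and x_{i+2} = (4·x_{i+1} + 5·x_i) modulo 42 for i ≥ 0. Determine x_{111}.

34

Computing terms: x_0 = 8,  x_1 = 2,  x_2 = 6,  x_3 = 34,  x_4 = 40,  x_5 = 36,  x_6 = 8,  x_7 = 2.
The sequence repeats with period 6.
(111 - 0) mod 6 = 3, so x_{111} = x_3 = 34.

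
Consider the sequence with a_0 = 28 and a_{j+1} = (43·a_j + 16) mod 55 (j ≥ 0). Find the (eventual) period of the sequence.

a_0 = 28, a_1 = 10, a_2 = 6, a_3 = 54, a_4 = 28.
Since a_4 = a_0 = 28, the sequence is periodic with period 4.

4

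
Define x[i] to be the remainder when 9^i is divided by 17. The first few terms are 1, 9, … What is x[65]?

9

Computing terms: x[0] = 1, x[1] = 9, x[2] = 13, x[3] = 15, x[4] = 16, x[5] = 8, x[6] = 4, x[7] = 2, x[8] = 1.
The sequence repeats with period 8.
(65 - 0) mod 8 = 1, so x[65] = x[1] = 9.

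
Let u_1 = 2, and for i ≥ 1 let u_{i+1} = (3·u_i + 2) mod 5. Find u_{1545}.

2

Listing terms: u_1 = 2,  u_2 = 3,  u_3 = 1,  u_4 = 0,  u_5 = 2.
Since u_5 = u_1 = 2, the sequence is periodic with period 4.
So u_{1545} = u_{1 + ((1545-1) mod 4)} = u_1 = 2.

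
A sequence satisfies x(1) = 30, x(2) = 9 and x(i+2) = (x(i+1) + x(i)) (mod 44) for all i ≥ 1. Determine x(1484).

37

We have x(1) = 30, x(2) = 9, x(3) = 39, x(4) = 4, x(5) = 43, x(6) = 3, x(7) = 2, x(8) = 5, x(9) = 7, x(10) = 12, x(11) = 19, x(12) = 31, x(13) = 6, x(14) = 37, x(15) = 43, x(16) = 36, x(17) = 35, x(18) = 27, x(19) = 18, x(20) = 1, x(21) = 19, x(22) = 20, x(23) = 39, x(24) = 15, x(25) = 10, x(26) = 25, x(27) = 35, x(28) = 16, x(29) = 7, x(30) = 23, x(31) = 30, x(32) = 9.
Since (x(31), x(32)) = (x(1), x(2)) = (30, 9) (two consecutive terms determine the rest), the sequence is periodic with period 30.
So x(1484) = x(1 + ((1484-1) mod 30)) = x(14) = 37.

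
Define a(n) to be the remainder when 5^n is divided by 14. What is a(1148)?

a(1) = 5; a(2) = 11; a(3) = 13; a(4) = 9; a(5) = 3; a(6) = 1; a(7) = 5.
Since a(7) = a(1) = 5, the sequence is periodic with period 6.
So a(1148) = a(1 + ((1148-1) mod 6)) = a(2) = 11.

11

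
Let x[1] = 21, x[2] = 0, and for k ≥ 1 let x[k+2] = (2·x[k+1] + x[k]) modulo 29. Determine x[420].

16

x[1] = 21, x[2] = 0, x[3] = 21, x[4] = 13, x[5] = 18, x[6] = 20, x[7] = 0, x[8] = 20, x[9] = 11, x[10] = 13, x[11] = 8, x[12] = 0, x[13] = 8, x[14] = 16, x[15] = 11, x[16] = 9, x[17] = 0, x[18] = 9, x[19] = 18, x[20] = 16, x[21] = 21, x[22] = 0.
Since (x[21], x[22]) = (x[1], x[2]) = (21, 0) (two consecutive terms determine the rest), the sequence is periodic with period 20.
So x[420] = x[1 + ((420-1) mod 20)] = x[20] = 16.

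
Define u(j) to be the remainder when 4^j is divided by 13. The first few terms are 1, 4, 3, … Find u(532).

9

u(0) = 1,  u(1) = 4,  u(2) = 3,  u(3) = 12,  u(4) = 9,  u(5) = 10,  u(6) = 1.
The sequence repeats with period 6.
So u(532) = u(0 + ((532-0) mod 6)) = u(4) = 9.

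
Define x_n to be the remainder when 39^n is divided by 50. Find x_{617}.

We have x_1 = 39,  x_2 = 21,  x_3 = 19,  x_4 = 41,  x_5 = 49,  x_6 = 11,  x_7 = 29,  x_8 = 31,  x_9 = 9,  x_{10} = 1,  x_{11} = 39.
Since x_{11} = x_1 = 39, the sequence is periodic with period 10.
So x_{617} = x_{1 + ((617-1) mod 10)} = x_7 = 29.

29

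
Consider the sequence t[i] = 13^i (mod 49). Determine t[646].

22

We have t[1] = 13; t[2] = 22; t[3] = 41; t[4] = 43; t[5] = 20; t[6] = 15; t[7] = 48; t[8] = 36; t[9] = 27; t[10] = 8; t[11] = 6; t[12] = 29; t[13] = 34; t[14] = 1; t[15] = 13.
The sequence repeats with period 14.
So t[646] = t[1 + ((646-1) mod 14)] = t[2] = 22.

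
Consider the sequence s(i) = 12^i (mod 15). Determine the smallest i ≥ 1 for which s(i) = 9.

2

s(0) = 1, s(1) = 12, s(2) = 9, s(3) = 3, s(4) = 6, s(5) = 12.
Since s(5) = s(1) = 12, the sequence is eventually periodic: after a pre-period of length 1 it cycles with period 4.
The value 9 first appears (with i ≥ 1) at s(2).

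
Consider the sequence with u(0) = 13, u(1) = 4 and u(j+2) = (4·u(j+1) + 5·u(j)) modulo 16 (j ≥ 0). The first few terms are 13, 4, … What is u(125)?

12

We have u(0) = 13; u(1) = 4; u(2) = 1; u(3) = 8; u(4) = 5; u(5) = 12; u(6) = 9; u(7) = 0; u(8) = 13; u(9) = 4.
Since (u(8), u(9)) = (u(0), u(1)) = (13, 4) (two consecutive terms determine the rest), the sequence is periodic with period 8.
So u(125) = u(0 + ((125-0) mod 8)) = u(5) = 12.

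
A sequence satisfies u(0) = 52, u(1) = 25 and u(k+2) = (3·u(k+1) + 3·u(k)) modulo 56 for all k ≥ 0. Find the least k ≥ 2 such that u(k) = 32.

Listing terms: u(0) = 52,  u(1) = 25,  u(2) = 7,  u(3) = 40,  u(4) = 29,  u(5) = 39,  u(6) = 36,  u(7) = 1,  u(8) = 55,  u(9) = 0,  u(10) = 53,  u(11) = 47,  u(12) = 20,  u(13) = 33,  u(14) = 47,  u(15) = 16,  u(16) = 21,  u(17) = 55,  u(18) = 4,  u(19) = 9,  u(20) = 39,  u(21) = 32,  u(22) = 45,  u(23) = 7,  u(24) = 44,  u(25) = 41,  u(26) = 31,  u(27) = 48,  u(28) = 13,  u(29) = 15,  u(30) = 28,  u(31) = 17,  u(32) = 23,  u(33) = 8,  u(34) = 37,  u(35) = 23,  u(36) = 12,  u(37) = 49,  u(38) = 15,  u(39) = 24,  u(40) = 5,  u(41) = 31,  u(42) = 52,  u(43) = 25.
Since (u(42), u(43)) = (u(0), u(1)) = (52, 25) (two consecutive terms determine the rest), the sequence is periodic with period 42.
The value 32 first appears (with k ≥ 2) at u(21).

21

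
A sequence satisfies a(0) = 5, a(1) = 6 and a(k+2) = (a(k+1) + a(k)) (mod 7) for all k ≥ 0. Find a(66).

4

a(0) = 5; a(1) = 6; a(2) = 4; a(3) = 3; a(4) = 0; a(5) = 3; a(6) = 3; a(7) = 6; a(8) = 2; a(9) = 1; a(10) = 3; a(11) = 4; a(12) = 0; a(13) = 4; a(14) = 4; a(15) = 1; a(16) = 5; a(17) = 6.
Since (a(16), a(17)) = (a(0), a(1)) = (5, 6) (two consecutive terms determine the rest), the sequence is periodic with period 16.
(66 - 0) mod 16 = 2, so a(66) = a(2) = 4.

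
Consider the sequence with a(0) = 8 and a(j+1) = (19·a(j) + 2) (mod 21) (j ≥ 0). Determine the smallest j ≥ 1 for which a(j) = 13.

Computing terms: a(0) = 8; a(1) = 7; a(2) = 9; a(3) = 5; a(4) = 13; a(5) = 18; a(6) = 8.
The sequence repeats with period 6.
The value 13 first appears (with j ≥ 1) at a(4).

4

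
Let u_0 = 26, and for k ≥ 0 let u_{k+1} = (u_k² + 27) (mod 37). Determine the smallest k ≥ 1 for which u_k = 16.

u_0 = 26; u_1 = 0; u_2 = 27; u_3 = 16; u_4 = 24; u_5 = 11; u_6 = 0.
Since u_6 = u_1 = 0, the sequence is eventually periodic: after a pre-period of length 1 it cycles with period 5.
The value 16 first appears (with k ≥ 1) at u_3.

3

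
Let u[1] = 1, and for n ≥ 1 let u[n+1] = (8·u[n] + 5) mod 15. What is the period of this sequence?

Listing terms: u[1] = 1, u[2] = 13, u[3] = 4, u[4] = 7, u[5] = 1.
Since u[5] = u[1] = 1, the sequence is periodic with period 4.

4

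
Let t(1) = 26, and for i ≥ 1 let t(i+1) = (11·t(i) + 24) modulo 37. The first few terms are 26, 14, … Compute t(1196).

14

t(1) = 26, t(2) = 14, t(3) = 30, t(4) = 21, t(5) = 33, t(6) = 17, t(7) = 26.
The sequence repeats with period 6.
(1196 - 1) mod 6 = 1, so t(1196) = t(2) = 14.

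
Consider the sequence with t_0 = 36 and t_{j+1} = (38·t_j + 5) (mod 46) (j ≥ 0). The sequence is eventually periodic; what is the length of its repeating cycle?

t_0 = 36; t_1 = 39; t_2 = 15; t_3 = 23; t_4 = 5; t_5 = 11; t_6 = 9; t_7 = 25; t_8 = 35; t_9 = 1; t_{10} = 43; t_{11} = 29; t_{12} = 3; t_{13} = 27; t_{14} = 19; t_{15} = 37; t_{16} = 31; t_{17} = 33; t_{18} = 17; t_{19} = 7; t_{20} = 41; t_{21} = 45; t_{22} = 13; t_{23} = 39.
Since t_{23} = t_1 = 39, the sequence is eventually periodic: after a pre-period of length 1 it cycles with period 22.

22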